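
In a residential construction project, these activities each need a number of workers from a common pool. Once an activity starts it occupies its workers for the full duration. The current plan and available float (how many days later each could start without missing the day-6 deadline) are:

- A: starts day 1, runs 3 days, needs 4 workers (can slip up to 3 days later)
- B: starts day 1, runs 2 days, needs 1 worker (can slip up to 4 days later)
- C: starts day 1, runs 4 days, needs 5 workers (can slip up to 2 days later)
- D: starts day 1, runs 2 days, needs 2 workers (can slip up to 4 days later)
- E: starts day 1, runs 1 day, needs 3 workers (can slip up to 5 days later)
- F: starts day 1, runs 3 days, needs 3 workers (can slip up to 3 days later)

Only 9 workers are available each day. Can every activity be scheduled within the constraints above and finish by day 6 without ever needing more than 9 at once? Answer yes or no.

Schedule A@1, B@4, C@1, D@5, E@5, F@4: d1:9  d2:9  d3:9  d4:9  d5:9  d6:5 — peak 9 ≤ 9.

yes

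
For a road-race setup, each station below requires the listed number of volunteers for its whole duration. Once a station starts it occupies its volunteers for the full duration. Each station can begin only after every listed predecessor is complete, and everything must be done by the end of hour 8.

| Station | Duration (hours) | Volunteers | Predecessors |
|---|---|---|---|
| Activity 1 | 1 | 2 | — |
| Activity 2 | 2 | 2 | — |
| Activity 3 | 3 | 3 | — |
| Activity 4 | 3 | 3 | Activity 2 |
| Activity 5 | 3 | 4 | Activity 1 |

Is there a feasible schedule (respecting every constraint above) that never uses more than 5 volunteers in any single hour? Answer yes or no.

no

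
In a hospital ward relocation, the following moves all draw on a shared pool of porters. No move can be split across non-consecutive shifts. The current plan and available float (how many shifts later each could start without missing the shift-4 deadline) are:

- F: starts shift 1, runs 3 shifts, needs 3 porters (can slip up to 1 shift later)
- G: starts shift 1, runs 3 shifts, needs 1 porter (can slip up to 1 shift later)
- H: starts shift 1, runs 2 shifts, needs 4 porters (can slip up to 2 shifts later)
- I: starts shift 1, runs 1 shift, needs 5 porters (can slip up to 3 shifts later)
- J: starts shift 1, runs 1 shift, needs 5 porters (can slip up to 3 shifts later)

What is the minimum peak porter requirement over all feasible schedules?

Early-start (F@1, G@1, H@1, I@1, J@1) gives peak 18: s1:18  s2:8  s3:4  s4:0.
Shift G→2, H→2, J→4.
Schedule F@1, G@2, H@2, I@1, J@4: s1:8  s2:8  s3:8  s4:6 — peak 8.
Total porter-shifts = 30 over 4 shifts ⇒ peak ≥ ⌈30/4⌉ = 8, so 8 is optimal.

8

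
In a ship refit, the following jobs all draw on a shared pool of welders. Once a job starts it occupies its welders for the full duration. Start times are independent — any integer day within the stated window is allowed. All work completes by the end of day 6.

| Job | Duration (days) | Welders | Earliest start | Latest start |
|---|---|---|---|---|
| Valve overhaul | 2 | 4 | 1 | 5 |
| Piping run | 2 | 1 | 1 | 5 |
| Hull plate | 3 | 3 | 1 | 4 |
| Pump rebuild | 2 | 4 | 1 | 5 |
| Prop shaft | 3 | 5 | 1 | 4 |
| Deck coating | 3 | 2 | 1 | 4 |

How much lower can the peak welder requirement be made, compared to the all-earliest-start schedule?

10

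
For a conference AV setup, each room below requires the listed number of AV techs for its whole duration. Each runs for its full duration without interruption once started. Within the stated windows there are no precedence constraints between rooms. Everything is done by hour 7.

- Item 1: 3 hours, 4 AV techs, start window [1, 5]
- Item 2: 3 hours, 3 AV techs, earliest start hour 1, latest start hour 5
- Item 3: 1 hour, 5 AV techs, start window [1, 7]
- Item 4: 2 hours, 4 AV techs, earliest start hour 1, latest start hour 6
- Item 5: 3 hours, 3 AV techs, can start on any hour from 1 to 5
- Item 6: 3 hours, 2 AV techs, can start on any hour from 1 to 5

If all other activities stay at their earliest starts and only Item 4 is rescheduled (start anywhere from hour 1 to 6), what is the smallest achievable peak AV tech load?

Item 4@1: h1:21  h2:16  h3:12  h4:0  h5:0  h6:0  h7:0 → peak 21
Item 4@2: h1:17  h2:16  h3:16  h4:0  h5:0  h6:0  h7:0 → peak 17
Item 4@3: h1:17  h2:12  h3:16  h4:4  h5:0  h6:0  h7:0 → peak 17
Item 4@4: h1:17  h2:12  h3:12  h4:4  h5:4  h6:0  h7:0 → peak 17
Item 4@5: h1:17  h2:12  h3:12  h4:0  h5:4  h6:4  h7:0 → peak 17
Item 4@6: h1:17  h2:12  h3:12  h4:0  h5:0  h6:4  h7:4 → peak 17
Best is Item 4@2, peak 17.

17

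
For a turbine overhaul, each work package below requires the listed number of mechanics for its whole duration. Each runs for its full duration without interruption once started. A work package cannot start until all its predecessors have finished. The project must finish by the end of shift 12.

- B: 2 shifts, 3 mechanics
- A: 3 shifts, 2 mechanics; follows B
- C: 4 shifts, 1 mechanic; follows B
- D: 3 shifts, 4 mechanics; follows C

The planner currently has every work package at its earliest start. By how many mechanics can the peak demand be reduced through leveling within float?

Early-start peak: s1:3  s2:3  s3:3  s4:3  s5:3  s6:1  s7:4  s8:4  s9:4  s10:0  s11:0  s12:0 ⇒ 4.
Leveled (B@1, A@3, C@3, D@7): s1:3  s2:3  s3:3  s4:3  s5:3  s6:1  s7:4  s8:4  s9:4  s10:0  s11:0  s12:0 ⇒ 4.
Reduction 4 − 4 = 0.

0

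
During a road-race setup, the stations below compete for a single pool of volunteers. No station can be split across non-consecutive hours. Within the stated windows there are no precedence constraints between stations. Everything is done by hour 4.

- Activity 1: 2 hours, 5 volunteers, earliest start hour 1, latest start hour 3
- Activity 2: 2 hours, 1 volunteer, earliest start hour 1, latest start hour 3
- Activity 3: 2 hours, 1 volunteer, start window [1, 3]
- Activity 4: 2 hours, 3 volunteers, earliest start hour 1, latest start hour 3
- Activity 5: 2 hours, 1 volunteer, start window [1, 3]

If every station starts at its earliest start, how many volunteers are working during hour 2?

11

At early start, hour 2 has: Activity 1, Activity 2, Activity 3, Activity 4, Activity 5.
Demand: 5 + 1 + 1 + 3 + 1 = 11.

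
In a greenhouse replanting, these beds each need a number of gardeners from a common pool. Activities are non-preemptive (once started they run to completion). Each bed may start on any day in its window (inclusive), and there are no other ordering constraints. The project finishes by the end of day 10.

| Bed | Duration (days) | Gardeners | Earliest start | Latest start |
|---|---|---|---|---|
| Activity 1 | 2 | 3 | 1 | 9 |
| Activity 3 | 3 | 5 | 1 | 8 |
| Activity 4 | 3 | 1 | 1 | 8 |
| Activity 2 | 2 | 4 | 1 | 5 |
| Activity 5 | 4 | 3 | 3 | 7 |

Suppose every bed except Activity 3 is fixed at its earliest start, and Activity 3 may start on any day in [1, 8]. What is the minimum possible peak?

8

Activity 3@1: d1:13  d2:13  d3:9  d4:3  d5:3  d6:3  d7:0  d8:0  d9:0  d10:0 → peak 13
Activity 3@2: d1:8  d2:13  d3:9  d4:8  d5:3  d6:3  d7:0  d8:0  d9:0  d10:0 → peak 13
Activity 3@3: d1:8  d2:8  d3:9  d4:8  d5:8  d6:3  d7:0  d8:0  d9:0  d10:0 → peak 9
Activity 3@4: d1:8  d2:8  d3:4  d4:8  d5:8  d6:8  d7:0  d8:0  d9:0  d10:0 → peak 8
Activity 3@5: d1:8  d2:8  d3:4  d4:3  d5:8  d6:8  d7:5  d8:0  d9:0  d10:0 → peak 8
Activity 3@6: d1:8  d2:8  d3:4  d4:3  d5:3  d6:8  d7:5  d8:5  d9:0  d10:0 → peak 8
Activity 3@7: d1:8  d2:8  d3:4  d4:3  d5:3  d6:3  d7:5  d8:5  d9:5  d10:0 → peak 8
Activity 3@8: d1:8  d2:8  d3:4  d4:3  d5:3  d6:3  d7:0  d8:5  d9:5  d10:5 → peak 8
Best is Activity 3@4, peak 8.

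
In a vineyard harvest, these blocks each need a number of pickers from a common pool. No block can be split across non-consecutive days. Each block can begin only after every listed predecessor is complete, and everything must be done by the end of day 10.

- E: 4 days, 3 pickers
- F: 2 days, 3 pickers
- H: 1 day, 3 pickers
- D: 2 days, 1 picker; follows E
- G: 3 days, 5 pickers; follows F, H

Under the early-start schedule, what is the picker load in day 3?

At early start, day 3 has: E, G.
Demand: 3 + 5 = 8.

8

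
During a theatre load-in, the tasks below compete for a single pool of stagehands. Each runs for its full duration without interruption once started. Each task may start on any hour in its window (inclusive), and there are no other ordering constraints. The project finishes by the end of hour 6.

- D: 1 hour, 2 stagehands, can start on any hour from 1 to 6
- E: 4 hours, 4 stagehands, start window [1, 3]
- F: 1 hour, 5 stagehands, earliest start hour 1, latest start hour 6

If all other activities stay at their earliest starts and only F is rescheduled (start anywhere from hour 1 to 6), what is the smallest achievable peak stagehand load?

6

F@1: h1:11  h2:4  h3:4  h4:4  h5:0  h6:0 → peak 11
F@2: h1:6  h2:9  h3:4  h4:4  h5:0  h6:0 → peak 9
F@3: h1:6  h2:4  h3:9  h4:4  h5:0  h6:0 → peak 9
F@4: h1:6  h2:4  h3:4  h4:9  h5:0  h6:0 → peak 9
F@5: h1:6  h2:4  h3:4  h4:4  h5:5  h6:0 → peak 6
F@6: h1:6  h2:4  h3:4  h4:4  h5:0  h6:5 → peak 6
Best is F@5, peak 6.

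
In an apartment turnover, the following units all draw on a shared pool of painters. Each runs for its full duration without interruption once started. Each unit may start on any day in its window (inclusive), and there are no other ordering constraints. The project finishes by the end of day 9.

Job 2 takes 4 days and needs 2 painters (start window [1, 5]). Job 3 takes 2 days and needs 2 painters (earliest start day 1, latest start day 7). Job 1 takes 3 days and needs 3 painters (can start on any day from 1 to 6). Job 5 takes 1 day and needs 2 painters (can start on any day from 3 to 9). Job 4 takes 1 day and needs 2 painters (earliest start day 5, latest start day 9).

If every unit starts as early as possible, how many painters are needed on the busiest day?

7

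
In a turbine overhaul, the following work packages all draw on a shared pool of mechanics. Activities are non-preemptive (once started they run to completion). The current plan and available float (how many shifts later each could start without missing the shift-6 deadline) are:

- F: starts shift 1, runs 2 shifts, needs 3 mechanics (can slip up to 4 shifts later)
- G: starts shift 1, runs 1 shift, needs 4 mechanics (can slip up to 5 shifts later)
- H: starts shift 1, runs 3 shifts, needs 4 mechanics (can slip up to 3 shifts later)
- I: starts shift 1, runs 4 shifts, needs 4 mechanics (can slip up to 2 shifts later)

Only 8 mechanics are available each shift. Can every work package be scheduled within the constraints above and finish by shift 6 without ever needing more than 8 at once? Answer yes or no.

Schedule F@1, G@1, H@2, I@3: s1:7  s2:7  s3:8  s4:8  s5:4  s6:4 — peak 8 ≤ 8.

yes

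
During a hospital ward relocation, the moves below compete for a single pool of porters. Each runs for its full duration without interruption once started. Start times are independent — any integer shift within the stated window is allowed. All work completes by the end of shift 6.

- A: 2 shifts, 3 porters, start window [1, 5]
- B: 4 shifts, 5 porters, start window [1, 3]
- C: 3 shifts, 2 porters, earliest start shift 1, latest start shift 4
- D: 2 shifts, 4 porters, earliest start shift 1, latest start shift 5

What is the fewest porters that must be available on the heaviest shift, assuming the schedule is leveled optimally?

Early-start (A@1, B@1, C@1, D@1) gives peak 14: s1:14  s2:14  s3:7  s4:5  s5:0  s6:0.
Shift B→3, C→3.
Schedule A@1, B@3, C@3, D@1: s1:7  s2:7  s3:7  s4:7  s5:7  s6:5 — peak 7.
Total porter-shifts = 40 over 6 shifts ⇒ peak ≥ ⌈40/6⌉ = 7, so 7 is optimal.

7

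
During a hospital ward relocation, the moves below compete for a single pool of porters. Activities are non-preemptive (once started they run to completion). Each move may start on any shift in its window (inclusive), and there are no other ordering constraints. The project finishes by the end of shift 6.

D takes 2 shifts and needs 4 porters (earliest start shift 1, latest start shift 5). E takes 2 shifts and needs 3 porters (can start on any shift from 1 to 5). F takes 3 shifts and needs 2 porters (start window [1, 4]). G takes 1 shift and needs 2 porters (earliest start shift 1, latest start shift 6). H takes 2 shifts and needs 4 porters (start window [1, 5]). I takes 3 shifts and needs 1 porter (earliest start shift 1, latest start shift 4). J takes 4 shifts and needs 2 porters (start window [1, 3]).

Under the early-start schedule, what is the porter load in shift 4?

2

At early start, shift 4 has: J.
Demand: 2 = 2.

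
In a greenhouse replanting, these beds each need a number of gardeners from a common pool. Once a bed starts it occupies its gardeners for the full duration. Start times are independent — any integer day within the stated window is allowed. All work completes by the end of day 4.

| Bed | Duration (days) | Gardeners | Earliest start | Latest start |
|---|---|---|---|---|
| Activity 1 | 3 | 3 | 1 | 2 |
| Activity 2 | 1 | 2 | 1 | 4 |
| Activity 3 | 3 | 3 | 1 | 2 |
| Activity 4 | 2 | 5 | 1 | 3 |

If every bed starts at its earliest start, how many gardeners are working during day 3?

6

At early start, day 3 has: Activity 1, Activity 3.
Demand: 3 + 3 = 6.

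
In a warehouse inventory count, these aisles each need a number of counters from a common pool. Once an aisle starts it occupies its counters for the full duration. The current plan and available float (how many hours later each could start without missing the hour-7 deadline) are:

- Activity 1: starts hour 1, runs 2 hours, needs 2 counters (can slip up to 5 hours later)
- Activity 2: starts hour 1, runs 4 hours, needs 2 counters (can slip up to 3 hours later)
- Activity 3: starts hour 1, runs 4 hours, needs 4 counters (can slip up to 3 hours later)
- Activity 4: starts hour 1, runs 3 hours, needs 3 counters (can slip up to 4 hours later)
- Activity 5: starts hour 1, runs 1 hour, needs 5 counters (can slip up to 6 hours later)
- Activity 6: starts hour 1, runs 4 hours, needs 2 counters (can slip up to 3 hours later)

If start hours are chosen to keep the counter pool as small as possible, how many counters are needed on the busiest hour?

Early-start (Activity 1@1, Activity 2@1, Activity 3@1, Activity 4@1, Activity 5@1, Activity 6@1) gives peak 18: h1:18  h2:13  h3:11  h4:8  h5:0  h6:0  h7:0.
Shift Activity 4→5, Activity 5→7, Activity 6→3.
Schedule Activity 1@1, Activity 2@1, Activity 3@1, Activity 4@5, Activity 5@7, Activity 6@3: h1:8  h2:8  h3:8  h4:8  h5:5  h6:5  h7:8 — peak 8.
Total counter-hours = 50 over 7 hours ⇒ peak ≥ ⌈50/7⌉ = 8, so 8 is optimal.

8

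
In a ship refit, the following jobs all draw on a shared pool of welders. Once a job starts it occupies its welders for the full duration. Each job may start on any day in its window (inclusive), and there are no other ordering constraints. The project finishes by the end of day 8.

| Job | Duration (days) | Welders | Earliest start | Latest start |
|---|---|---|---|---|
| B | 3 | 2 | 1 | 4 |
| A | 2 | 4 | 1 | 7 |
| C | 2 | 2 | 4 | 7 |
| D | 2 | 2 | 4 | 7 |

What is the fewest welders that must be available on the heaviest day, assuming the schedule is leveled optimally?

4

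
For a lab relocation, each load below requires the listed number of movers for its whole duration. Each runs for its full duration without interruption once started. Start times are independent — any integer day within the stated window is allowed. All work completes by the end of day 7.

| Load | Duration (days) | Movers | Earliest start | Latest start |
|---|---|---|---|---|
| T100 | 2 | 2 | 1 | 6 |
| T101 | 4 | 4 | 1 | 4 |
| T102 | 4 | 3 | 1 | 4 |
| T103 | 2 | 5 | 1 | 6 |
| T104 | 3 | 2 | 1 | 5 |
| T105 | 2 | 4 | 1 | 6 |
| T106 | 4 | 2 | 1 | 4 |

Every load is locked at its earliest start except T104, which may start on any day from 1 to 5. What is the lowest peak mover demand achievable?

20

T104@1: d1:22  d2:22  d3:11  d4:9  d5:0  d6:0  d7:0 → peak 22
T104@2: d1:20  d2:22  d3:11  d4:11  d5:0  d6:0  d7:0 → peak 22
T104@3: d1:20  d2:20  d3:11  d4:11  d5:2  d6:0  d7:0 → peak 20
T104@4: d1:20  d2:20  d3:9  d4:11  d5:2  d6:2  d7:0 → peak 20
T104@5: d1:20  d2:20  d3:9  d4:9  d5:2  d6:2  d7:2 → peak 20
Best is T104@3, peak 20.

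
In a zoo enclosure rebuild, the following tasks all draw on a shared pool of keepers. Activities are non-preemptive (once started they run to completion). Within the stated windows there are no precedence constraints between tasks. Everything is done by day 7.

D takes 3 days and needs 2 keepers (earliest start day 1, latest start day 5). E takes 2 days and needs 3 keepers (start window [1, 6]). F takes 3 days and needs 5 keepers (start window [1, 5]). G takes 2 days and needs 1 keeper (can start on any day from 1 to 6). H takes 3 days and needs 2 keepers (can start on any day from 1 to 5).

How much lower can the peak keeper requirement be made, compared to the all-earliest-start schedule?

Early-start peak: d1:13  d2:13  d3:9  d4:0  d5:0  d6:0  d7:0 ⇒ 13.
Leveled (D@1, E@1, F@3, G@1, H@4): d1:6  d2:6  d3:7  d4:7  d5:7  d6:2  d7:0 ⇒ 7.
Reduction 13 − 7 = 6.

6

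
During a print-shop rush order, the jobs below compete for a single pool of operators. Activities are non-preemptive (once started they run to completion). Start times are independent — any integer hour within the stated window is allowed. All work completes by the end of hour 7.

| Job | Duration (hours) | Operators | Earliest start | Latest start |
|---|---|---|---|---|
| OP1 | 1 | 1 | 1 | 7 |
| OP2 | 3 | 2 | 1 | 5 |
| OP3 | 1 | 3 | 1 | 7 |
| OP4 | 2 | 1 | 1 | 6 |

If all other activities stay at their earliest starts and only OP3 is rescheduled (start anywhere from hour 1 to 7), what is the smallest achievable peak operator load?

OP3@1: h1:7  h2:3  h3:2  h4:0  h5:0  h6:0  h7:0 → peak 7
OP3@2: h1:4  h2:6  h3:2  h4:0  h5:0  h6:0  h7:0 → peak 6
OP3@3: h1:4  h2:3  h3:5  h4:0  h5:0  h6:0  h7:0 → peak 5
OP3@4: h1:4  h2:3  h3:2  h4:3  h5:0  h6:0  h7:0 → peak 4
OP3@5: h1:4  h2:3  h3:2  h4:0  h5:3  h6:0  h7:0 → peak 4
OP3@6: h1:4  h2:3  h3:2  h4:0  h5:0  h6:3  h7:0 → peak 4
OP3@7: h1:4  h2:3  h3:2  h4:0  h5:0  h6:0  h7:3 → peak 4
Best is OP3@4, peak 4.

4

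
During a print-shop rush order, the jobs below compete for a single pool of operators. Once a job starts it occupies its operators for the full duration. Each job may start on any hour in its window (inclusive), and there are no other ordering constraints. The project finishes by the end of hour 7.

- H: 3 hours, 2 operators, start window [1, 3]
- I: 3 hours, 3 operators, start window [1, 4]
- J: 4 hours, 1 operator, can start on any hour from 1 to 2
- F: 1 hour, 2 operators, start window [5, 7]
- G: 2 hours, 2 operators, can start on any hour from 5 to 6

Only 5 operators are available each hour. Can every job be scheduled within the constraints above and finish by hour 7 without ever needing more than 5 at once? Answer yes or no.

yes

Schedule H@1, I@4, J@1, F@5, G@6: h1:3  h2:3  h3:3  h4:4  h5:5  h6:5  h7:2 — peak 5 ≤ 5.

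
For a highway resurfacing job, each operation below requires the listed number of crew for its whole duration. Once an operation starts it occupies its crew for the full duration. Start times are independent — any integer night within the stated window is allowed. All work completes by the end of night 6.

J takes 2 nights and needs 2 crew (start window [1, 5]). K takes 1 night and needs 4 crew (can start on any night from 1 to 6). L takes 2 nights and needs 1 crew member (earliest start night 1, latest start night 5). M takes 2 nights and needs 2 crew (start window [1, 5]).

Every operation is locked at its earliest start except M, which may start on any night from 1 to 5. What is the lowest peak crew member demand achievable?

M@1: n1:9  n2:5  n3:0  n4:0  n5:0  n6:0 → peak 9
M@2: n1:7  n2:5  n3:2  n4:0  n5:0  n6:0 → peak 7
M@3: n1:7  n2:3  n3:2  n4:2  n5:0  n6:0 → peak 7
M@4: n1:7  n2:3  n3:0  n4:2  n5:2  n6:0 → peak 7
M@5: n1:7  n2:3  n3:0  n4:0  n5:2  n6:2 → peak 7
Best is M@2, peak 7.

7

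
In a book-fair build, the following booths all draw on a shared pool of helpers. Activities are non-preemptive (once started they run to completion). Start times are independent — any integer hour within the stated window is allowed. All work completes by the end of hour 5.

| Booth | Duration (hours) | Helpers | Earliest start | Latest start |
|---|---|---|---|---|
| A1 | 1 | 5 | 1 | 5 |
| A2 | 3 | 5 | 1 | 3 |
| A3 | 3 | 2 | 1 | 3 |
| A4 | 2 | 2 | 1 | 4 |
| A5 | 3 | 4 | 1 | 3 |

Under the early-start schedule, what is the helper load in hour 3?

At early start, hour 3 has: A2, A3, A5.
Demand: 5 + 2 + 4 = 11.

11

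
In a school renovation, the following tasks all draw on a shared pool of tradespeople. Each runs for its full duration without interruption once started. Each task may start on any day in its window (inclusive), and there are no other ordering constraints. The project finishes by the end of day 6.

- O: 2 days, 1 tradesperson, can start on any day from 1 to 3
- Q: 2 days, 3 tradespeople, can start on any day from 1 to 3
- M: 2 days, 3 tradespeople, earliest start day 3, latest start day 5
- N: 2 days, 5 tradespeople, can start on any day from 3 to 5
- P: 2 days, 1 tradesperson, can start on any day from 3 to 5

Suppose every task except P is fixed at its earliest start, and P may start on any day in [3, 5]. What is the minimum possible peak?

8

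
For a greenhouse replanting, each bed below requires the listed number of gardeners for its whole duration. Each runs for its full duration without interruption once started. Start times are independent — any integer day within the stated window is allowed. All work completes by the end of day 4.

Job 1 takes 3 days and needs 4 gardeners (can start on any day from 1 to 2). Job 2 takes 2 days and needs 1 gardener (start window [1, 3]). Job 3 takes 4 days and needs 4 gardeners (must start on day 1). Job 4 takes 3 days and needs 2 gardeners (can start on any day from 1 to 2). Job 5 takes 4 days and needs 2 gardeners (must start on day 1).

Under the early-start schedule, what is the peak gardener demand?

Early-start schedule: Job 1@1, Job 2@1, Job 3@1, Job 4@1, Job 5@1.
Load per day: day 1: 13, day 2: 13, day 3: 12, day 4: 6.
Peak is 13.

13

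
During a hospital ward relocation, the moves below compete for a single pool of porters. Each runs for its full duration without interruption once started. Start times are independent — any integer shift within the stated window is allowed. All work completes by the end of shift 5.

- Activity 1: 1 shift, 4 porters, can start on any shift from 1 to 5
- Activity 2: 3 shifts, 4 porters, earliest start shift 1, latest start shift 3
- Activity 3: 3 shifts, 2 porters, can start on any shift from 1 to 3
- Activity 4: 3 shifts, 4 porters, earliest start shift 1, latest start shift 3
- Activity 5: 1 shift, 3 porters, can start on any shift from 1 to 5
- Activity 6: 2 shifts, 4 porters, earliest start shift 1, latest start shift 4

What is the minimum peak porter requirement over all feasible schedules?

Early-start (Activity 1@1, Activity 2@1, Activity 3@1, Activity 4@1, Activity 5@1, Activity 6@1) gives peak 21: s1:21  s2:14  s3:10  s4:0  s5:0.
Shift Activity 4→2, Activity 5→5, Activity 6→4.
Schedule Activity 1@1, Activity 2@1, Activity 3@1, Activity 4@2, Activity 5@5, Activity 6@4: s1:10  s2:10  s3:10  s4:8  s5:7 — peak 10.

10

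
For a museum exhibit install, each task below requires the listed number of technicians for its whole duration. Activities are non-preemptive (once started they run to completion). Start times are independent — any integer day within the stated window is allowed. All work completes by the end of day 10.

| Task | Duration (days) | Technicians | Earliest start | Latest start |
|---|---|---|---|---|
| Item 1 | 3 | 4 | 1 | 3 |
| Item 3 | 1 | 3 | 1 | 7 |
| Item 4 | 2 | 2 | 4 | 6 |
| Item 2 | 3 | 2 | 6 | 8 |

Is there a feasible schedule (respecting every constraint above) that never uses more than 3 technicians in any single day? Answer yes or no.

no

The minimum achievable peak is 4; 3 < 4, so no feasible schedule stays within the cap.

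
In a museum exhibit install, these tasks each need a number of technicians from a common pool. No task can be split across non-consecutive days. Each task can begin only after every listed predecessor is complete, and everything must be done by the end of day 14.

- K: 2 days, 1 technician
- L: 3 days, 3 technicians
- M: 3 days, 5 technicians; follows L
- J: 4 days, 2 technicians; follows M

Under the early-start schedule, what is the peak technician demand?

Early-start schedule: K@1, L@1, M@4, J@7.
Load per day: day 1: 4, day 2: 4, day 3: 3, day 4: 5, day 5: 5, day 6: 5, day 7: 2, day 8: 2, day 9: 2, day 10: 2, day 11: 0, day 12: 0, day 13: 0, day 14: 0.
Peak is 5.

5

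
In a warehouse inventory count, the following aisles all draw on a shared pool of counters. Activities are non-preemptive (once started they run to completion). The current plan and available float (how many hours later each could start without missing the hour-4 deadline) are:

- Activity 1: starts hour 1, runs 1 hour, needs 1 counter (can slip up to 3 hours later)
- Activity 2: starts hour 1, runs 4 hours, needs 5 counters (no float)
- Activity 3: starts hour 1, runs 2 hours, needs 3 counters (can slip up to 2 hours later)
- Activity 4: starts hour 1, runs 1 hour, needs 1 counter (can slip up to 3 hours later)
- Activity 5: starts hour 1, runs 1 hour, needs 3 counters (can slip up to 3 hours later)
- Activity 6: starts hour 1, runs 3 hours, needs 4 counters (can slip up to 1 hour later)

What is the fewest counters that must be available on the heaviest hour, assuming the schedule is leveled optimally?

12

Early-start (Activity 1@1, Activity 2@1, Activity 3@1, Activity 4@1, Activity 5@1, Activity 6@1) gives peak 17: h1:17  h2:12  h3:9  h4:5.
Shift Activity 5→3, Activity 6→2.
Schedule Activity 1@1, Activity 2@1, Activity 3@1, Activity 4@1, Activity 5@3, Activity 6@2: h1:10  h2:12  h3:12  h4:9 — peak 12.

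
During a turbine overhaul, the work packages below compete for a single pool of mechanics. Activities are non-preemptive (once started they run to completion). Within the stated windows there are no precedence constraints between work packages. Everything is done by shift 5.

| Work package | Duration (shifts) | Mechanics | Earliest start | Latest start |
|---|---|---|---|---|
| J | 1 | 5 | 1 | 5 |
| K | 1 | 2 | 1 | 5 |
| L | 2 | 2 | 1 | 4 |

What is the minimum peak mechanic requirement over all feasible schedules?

5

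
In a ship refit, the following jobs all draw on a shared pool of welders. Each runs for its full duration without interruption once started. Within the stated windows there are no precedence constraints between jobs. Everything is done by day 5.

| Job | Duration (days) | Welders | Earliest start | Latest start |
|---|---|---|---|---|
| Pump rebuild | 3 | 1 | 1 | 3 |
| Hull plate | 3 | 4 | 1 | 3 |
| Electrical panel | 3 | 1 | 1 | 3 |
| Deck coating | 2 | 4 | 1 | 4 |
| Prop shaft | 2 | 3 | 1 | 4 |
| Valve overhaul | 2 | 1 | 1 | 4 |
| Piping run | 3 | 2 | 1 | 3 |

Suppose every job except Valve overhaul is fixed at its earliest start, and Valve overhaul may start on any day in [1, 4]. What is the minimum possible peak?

15

Valve overhaul@1: d1:16  d2:16  d3:8  d4:0  d5:0 → peak 16
Valve overhaul@2: d1:15  d2:16  d3:9  d4:0  d5:0 → peak 16
Valve overhaul@3: d1:15  d2:15  d3:9  d4:1  d5:0 → peak 15
Valve overhaul@4: d1:15  d2:15  d3:8  d4:1  d5:1 → peak 15
Best is Valve overhaul@3, peak 15.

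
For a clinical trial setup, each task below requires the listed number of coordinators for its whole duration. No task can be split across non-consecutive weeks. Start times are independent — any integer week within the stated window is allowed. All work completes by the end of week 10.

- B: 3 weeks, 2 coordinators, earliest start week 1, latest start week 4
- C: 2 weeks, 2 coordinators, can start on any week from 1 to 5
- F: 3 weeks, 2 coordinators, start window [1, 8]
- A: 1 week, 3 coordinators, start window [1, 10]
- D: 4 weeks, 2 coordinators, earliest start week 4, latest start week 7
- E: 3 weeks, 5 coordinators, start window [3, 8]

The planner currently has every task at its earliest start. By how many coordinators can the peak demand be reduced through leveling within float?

Early-start peak: w1:9  w2:6  w3:9  w4:7  w5:7  w6:2  w7:2  w8:0  w9:0  w10:0 ⇒ 9.
Leveled (B@1, C@1, F@3, A@6, D@4, E@8): w1:4  w2:4  w3:4  w4:4  w5:4  w6:5  w7:2  w8:5  w9:5  w10:5 ⇒ 5.
Reduction 9 − 5 = 4.

4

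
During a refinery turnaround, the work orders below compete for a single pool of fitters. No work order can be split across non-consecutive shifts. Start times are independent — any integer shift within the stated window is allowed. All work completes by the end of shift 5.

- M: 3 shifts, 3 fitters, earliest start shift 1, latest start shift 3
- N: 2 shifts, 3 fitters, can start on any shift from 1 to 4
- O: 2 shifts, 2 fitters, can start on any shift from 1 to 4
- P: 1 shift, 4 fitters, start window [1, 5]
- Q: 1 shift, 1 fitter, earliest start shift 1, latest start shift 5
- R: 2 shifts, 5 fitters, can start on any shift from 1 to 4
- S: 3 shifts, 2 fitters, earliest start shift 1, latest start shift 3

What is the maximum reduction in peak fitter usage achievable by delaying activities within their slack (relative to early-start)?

Early-start peak: s1:20  s2:15  s3:5  s4:0  s5:0 ⇒ 20.
Leveled (M@1, N@3, O@4, P@5, Q@4, R@1, S@3): s1:8  s2:8  s3:8  s4:8  s5:8 ⇒ 8.
Reduction 20 − 8 = 12.

12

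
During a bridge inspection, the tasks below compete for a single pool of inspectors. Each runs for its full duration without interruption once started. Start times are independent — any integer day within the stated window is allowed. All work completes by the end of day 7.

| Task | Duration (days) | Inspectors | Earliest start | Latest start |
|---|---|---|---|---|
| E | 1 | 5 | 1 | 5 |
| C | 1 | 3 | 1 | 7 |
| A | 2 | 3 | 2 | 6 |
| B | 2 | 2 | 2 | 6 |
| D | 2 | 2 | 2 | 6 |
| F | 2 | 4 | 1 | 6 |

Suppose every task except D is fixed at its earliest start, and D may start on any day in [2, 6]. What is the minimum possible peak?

D@2: d1:12  d2:11  d3:7  d4:0  d5:0  d6:0  d7:0 → peak 12
D@3: d1:12  d2:9  d3:7  d4:2  d5:0  d6:0  d7:0 → peak 12
D@4: d1:12  d2:9  d3:5  d4:2  d5:2  d6:0  d7:0 → peak 12
D@5: d1:12  d2:9  d3:5  d4:0  d5:2  d6:2  d7:0 → peak 12
D@6: d1:12  d2:9  d3:5  d4:0  d5:0  d6:2  d7:2 → peak 12
Best is D@2, peak 12.

12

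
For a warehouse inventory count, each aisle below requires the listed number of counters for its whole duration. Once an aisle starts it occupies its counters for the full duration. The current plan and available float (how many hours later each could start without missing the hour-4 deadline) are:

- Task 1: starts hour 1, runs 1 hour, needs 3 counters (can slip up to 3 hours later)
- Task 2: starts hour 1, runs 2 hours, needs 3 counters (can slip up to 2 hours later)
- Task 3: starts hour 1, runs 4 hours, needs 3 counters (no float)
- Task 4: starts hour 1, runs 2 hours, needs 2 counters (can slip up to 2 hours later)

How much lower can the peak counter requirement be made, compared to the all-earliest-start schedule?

Early-start peak: h1:11  h2:8  h3:3  h4:3 ⇒ 11.
Leveled (Task 1@1, Task 2@2, Task 3@1, Task 4@1): h1:8  h2:8  h3:6  h4:3 ⇒ 8.
Reduction 11 − 8 = 3.

3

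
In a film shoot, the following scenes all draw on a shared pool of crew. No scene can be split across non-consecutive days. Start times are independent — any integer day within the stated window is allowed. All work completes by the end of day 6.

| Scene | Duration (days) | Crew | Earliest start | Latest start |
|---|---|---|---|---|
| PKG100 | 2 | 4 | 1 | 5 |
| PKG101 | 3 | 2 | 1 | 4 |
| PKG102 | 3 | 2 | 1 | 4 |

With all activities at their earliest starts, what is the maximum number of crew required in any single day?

8

Early-start schedule: PKG100@1, PKG101@1, PKG102@1.
Load per day: day 1: 8, day 2: 8, day 3: 4, day 4: 0, day 5: 0, day 6: 0.
Peak is 8.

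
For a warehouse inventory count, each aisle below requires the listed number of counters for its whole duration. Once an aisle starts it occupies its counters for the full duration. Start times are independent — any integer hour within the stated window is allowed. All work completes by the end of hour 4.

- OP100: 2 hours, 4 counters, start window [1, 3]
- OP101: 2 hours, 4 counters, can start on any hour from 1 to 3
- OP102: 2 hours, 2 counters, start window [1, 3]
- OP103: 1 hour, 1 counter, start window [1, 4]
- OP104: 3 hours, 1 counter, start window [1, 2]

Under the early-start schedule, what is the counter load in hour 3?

1

At early start, hour 3 has: OP104.
Demand: 1 = 1.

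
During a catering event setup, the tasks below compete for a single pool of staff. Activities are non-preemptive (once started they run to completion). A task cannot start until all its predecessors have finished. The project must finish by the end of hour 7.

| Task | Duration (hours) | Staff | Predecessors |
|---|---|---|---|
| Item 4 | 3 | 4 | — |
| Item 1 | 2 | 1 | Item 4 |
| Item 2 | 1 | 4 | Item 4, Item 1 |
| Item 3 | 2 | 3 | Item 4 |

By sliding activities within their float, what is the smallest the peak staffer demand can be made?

4

Schedule Item 4@1, Item 1@4, Item 2@6, Item 3@4: h1:4  h2:4  h3:4  h4:4  h5:4  h6:4  h7:0 — peak 4.
Total staffer-hours = 24 over 7 hours ⇒ peak ≥ ⌈24/7⌉ = 4, so 4 is optimal.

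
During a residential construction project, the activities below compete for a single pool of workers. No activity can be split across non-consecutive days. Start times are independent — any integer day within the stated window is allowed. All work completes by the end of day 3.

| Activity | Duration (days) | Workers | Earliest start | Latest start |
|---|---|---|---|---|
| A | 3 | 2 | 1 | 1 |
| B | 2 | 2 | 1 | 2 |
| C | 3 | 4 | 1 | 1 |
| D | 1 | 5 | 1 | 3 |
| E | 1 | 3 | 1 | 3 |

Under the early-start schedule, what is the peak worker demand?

16

Early-start schedule: A@1, B@1, C@1, D@1, E@1.
Load per day: day 1: 16, day 2: 8, day 3: 6.
Peak is 16.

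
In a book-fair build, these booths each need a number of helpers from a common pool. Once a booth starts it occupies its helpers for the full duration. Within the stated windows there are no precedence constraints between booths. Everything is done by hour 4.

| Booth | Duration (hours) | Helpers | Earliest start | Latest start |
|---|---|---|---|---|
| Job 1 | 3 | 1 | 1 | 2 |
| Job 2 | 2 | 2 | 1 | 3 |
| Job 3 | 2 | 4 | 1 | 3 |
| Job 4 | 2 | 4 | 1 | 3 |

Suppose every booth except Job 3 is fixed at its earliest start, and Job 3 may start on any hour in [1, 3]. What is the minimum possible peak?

7

Job 3@1: h1:11  h2:11  h3:1  h4:0 → peak 11
Job 3@2: h1:7  h2:11  h3:5  h4:0 → peak 11
Job 3@3: h1:7  h2:7  h3:5  h4:4 → peak 7
Best is Job 3@3, peak 7.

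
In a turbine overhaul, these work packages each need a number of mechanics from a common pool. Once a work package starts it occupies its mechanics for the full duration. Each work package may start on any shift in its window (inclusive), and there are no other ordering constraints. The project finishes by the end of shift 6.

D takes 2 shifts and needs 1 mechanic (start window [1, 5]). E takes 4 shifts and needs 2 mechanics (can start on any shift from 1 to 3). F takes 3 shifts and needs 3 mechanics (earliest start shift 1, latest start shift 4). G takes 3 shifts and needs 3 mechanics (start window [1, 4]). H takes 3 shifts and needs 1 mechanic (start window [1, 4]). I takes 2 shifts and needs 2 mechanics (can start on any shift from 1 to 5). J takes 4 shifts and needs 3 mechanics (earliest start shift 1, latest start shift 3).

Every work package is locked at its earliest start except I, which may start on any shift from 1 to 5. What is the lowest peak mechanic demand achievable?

13

I@1: s1:15  s2:15  s3:12  s4:5  s5:0  s6:0 → peak 15
I@2: s1:13  s2:15  s3:14  s4:5  s5:0  s6:0 → peak 15
I@3: s1:13  s2:13  s3:14  s4:7  s5:0  s6:0 → peak 14
I@4: s1:13  s2:13  s3:12  s4:7  s5:2  s6:0 → peak 13
I@5: s1:13  s2:13  s3:12  s4:5  s5:2  s6:2 → peak 13
Best is I@4, peak 13.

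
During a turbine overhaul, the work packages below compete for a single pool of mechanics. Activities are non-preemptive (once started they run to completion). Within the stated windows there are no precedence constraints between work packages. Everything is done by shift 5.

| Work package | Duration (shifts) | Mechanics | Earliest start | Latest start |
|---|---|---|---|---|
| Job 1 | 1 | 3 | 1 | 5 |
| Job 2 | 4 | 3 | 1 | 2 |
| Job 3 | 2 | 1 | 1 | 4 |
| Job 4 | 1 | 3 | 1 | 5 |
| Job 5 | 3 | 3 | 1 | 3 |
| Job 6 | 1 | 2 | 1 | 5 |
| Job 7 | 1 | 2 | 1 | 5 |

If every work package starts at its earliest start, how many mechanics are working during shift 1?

17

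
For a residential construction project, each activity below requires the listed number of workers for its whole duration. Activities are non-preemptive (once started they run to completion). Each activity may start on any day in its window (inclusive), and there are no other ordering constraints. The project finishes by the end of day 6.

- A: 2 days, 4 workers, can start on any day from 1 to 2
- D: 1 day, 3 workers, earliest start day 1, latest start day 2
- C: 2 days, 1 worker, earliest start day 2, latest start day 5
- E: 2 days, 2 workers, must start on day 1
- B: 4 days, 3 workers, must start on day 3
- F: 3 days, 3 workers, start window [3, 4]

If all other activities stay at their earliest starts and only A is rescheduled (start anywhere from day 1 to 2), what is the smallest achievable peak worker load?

9

A@1: d1:9  d2:7  d3:7  d4:6  d5:6  d6:3 → peak 9
A@2: d1:5  d2:7  d3:11  d4:6  d5:6  d6:3 → peak 11
Best is A@1, peak 9.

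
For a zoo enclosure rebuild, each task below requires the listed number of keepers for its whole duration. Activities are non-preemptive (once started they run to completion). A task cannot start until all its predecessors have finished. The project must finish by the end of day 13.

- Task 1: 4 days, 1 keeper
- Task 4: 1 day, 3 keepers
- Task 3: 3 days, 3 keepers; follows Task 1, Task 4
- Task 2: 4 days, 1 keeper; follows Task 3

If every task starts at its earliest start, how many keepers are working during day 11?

1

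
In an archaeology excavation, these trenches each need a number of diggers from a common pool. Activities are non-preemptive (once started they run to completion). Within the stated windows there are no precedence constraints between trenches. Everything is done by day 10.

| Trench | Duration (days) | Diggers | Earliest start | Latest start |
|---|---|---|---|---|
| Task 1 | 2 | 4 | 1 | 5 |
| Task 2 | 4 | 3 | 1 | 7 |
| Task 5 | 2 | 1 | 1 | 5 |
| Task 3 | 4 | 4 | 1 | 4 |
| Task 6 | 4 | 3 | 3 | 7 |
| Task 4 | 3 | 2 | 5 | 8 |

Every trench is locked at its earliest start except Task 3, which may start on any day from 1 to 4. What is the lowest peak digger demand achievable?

Task 3@1: d1:12  d2:12  d3:10  d4:10  d5:5  d6:5  d7:2  d8:0  d9:0  d10:0 → peak 12
Task 3@2: d1:8  d2:12  d3:10  d4:10  d5:9  d6:5  d7:2  d8:0  d9:0  d10:0 → peak 12
Task 3@3: d1:8  d2:8  d3:10  d4:10  d5:9  d6:9  d7:2  d8:0  d9:0  d10:0 → peak 10
Task 3@4: d1:8  d2:8  d3:6  d4:10  d5:9  d6:9  d7:6  d8:0  d9:0  d10:0 → peak 10
Best is Task 3@3, peak 10.

10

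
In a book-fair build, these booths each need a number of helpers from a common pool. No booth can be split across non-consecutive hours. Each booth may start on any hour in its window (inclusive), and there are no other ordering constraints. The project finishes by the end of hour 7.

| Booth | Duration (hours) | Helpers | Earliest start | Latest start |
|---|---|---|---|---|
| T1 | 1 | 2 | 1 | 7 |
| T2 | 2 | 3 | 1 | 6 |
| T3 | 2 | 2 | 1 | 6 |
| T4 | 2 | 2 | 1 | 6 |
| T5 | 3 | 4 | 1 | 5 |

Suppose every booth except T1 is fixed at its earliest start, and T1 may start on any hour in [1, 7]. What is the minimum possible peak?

11

T1@1: h1:13  h2:11  h3:4  h4:0  h5:0  h6:0  h7:0 → peak 13
T1@2: h1:11  h2:13  h3:4  h4:0  h5:0  h6:0  h7:0 → peak 13
T1@3: h1:11  h2:11  h3:6  h4:0  h5:0  h6:0  h7:0 → peak 11
T1@4: h1:11  h2:11  h3:4  h4:2  h5:0  h6:0  h7:0 → peak 11
T1@5: h1:11  h2:11  h3:4  h4:0  h5:2  h6:0  h7:0 → peak 11
T1@6: h1:11  h2:11  h3:4  h4:0  h5:0  h6:2  h7:0 → peak 11
T1@7: h1:11  h2:11  h3:4  h4:0  h5:0  h6:0  h7:2 → peak 11
Best is T1@3, peak 11.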